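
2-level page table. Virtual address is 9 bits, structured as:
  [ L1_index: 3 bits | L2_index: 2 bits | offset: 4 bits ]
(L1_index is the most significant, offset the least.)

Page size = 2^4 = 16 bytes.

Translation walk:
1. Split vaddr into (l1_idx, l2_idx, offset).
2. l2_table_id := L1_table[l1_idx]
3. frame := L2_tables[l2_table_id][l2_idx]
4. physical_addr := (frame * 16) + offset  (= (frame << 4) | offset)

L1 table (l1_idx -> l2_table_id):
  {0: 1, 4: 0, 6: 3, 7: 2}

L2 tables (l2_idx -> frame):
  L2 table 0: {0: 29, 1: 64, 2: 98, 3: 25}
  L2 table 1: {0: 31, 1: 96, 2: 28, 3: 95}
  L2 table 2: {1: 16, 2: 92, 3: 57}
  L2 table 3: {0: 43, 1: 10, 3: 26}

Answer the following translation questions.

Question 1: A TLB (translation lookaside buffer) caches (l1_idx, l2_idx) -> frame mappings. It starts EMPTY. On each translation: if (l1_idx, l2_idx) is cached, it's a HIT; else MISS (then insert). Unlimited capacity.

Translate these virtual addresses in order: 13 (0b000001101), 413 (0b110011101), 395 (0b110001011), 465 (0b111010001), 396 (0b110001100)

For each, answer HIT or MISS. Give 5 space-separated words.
Answer: MISS MISS MISS MISS HIT

Derivation:
vaddr=13: (0,0) not in TLB -> MISS, insert
vaddr=413: (6,1) not in TLB -> MISS, insert
vaddr=395: (6,0) not in TLB -> MISS, insert
vaddr=465: (7,1) not in TLB -> MISS, insert
vaddr=396: (6,0) in TLB -> HIT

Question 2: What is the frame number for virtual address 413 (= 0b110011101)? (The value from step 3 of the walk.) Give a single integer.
Answer: 10

Derivation:
vaddr = 413: l1_idx=6, l2_idx=1
L1[6] = 3; L2[3][1] = 10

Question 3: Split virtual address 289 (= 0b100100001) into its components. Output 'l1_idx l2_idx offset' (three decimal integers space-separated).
Answer: 4 2 1

Derivation:
vaddr = 289 = 0b100100001
  top 3 bits -> l1_idx = 4
  next 2 bits -> l2_idx = 2
  bottom 4 bits -> offset = 1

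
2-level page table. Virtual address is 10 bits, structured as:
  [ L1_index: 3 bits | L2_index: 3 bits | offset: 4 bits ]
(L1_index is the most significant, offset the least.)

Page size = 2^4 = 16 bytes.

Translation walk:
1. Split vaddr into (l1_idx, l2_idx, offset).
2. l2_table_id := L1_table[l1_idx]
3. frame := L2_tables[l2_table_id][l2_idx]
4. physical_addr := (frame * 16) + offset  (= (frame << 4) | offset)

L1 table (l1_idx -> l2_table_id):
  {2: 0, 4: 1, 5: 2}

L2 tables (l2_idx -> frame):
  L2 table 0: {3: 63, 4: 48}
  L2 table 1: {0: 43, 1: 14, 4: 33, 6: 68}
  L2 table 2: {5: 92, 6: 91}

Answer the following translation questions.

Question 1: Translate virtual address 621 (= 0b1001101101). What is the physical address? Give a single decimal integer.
Answer: 1101

Derivation:
vaddr = 621 = 0b1001101101
Split: l1_idx=4, l2_idx=6, offset=13
L1[4] = 1
L2[1][6] = 68
paddr = 68 * 16 + 13 = 1101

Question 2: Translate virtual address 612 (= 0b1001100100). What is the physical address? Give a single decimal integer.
Answer: 1092

Derivation:
vaddr = 612 = 0b1001100100
Split: l1_idx=4, l2_idx=6, offset=4
L1[4] = 1
L2[1][6] = 68
paddr = 68 * 16 + 4 = 1092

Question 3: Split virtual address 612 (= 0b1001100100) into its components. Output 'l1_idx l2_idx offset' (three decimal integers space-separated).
vaddr = 612 = 0b1001100100
  top 3 bits -> l1_idx = 4
  next 3 bits -> l2_idx = 6
  bottom 4 bits -> offset = 4

Answer: 4 6 4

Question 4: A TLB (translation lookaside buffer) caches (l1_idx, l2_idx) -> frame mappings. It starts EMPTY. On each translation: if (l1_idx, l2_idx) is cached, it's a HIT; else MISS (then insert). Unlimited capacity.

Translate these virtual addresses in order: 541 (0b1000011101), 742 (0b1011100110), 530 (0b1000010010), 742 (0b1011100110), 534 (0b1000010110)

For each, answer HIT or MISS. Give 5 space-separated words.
vaddr=541: (4,1) not in TLB -> MISS, insert
vaddr=742: (5,6) not in TLB -> MISS, insert
vaddr=530: (4,1) in TLB -> HIT
vaddr=742: (5,6) in TLB -> HIT
vaddr=534: (4,1) in TLB -> HIT

Answer: MISS MISS HIT HIT HIT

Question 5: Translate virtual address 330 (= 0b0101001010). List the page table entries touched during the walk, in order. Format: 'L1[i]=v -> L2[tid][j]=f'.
Answer: L1[2]=0 -> L2[0][4]=48

Derivation:
vaddr = 330 = 0b0101001010
Split: l1_idx=2, l2_idx=4, offset=10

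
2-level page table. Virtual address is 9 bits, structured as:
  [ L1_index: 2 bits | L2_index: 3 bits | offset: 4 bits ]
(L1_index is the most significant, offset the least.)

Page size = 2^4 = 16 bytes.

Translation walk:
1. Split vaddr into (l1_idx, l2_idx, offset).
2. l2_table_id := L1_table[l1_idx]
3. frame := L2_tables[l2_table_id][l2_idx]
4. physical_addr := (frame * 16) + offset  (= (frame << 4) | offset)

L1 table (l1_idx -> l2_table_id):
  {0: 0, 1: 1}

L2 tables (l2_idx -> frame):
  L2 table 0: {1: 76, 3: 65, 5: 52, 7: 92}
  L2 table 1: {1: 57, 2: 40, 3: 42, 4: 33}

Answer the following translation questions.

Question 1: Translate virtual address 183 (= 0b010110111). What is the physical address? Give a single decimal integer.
Answer: 679

Derivation:
vaddr = 183 = 0b010110111
Split: l1_idx=1, l2_idx=3, offset=7
L1[1] = 1
L2[1][3] = 42
paddr = 42 * 16 + 7 = 679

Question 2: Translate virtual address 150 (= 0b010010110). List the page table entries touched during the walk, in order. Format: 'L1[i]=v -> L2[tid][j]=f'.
vaddr = 150 = 0b010010110
Split: l1_idx=1, l2_idx=1, offset=6

Answer: L1[1]=1 -> L2[1][1]=57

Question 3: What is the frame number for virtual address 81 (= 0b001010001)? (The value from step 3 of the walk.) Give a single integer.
vaddr = 81: l1_idx=0, l2_idx=5
L1[0] = 0; L2[0][5] = 52

Answer: 52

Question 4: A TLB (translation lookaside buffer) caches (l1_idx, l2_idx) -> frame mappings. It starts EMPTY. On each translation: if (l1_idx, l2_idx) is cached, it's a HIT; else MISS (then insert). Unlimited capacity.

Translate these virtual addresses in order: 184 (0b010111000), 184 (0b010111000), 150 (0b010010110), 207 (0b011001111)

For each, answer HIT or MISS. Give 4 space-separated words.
Answer: MISS HIT MISS MISS

Derivation:
vaddr=184: (1,3) not in TLB -> MISS, insert
vaddr=184: (1,3) in TLB -> HIT
vaddr=150: (1,1) not in TLB -> MISS, insert
vaddr=207: (1,4) not in TLB -> MISS, insert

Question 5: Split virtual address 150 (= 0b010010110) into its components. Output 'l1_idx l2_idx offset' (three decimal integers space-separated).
vaddr = 150 = 0b010010110
  top 2 bits -> l1_idx = 1
  next 3 bits -> l2_idx = 1
  bottom 4 bits -> offset = 6

Answer: 1 1 6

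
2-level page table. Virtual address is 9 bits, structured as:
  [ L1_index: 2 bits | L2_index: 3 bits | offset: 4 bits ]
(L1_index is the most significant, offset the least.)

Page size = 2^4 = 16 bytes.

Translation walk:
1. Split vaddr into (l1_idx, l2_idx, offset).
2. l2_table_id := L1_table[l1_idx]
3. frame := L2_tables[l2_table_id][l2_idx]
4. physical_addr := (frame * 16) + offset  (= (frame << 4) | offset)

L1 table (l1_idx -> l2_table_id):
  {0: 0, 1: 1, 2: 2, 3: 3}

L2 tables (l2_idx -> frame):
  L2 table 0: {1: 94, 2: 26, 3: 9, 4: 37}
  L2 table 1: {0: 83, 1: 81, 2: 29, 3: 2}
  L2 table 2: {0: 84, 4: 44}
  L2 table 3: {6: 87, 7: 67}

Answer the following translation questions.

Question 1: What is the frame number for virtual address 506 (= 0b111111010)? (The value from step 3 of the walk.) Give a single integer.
vaddr = 506: l1_idx=3, l2_idx=7
L1[3] = 3; L2[3][7] = 67

Answer: 67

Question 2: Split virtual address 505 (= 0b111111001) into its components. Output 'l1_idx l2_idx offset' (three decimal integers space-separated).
vaddr = 505 = 0b111111001
  top 2 bits -> l1_idx = 3
  next 3 bits -> l2_idx = 7
  bottom 4 bits -> offset = 9

Answer: 3 7 9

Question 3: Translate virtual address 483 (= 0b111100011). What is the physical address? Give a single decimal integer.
Answer: 1395

Derivation:
vaddr = 483 = 0b111100011
Split: l1_idx=3, l2_idx=6, offset=3
L1[3] = 3
L2[3][6] = 87
paddr = 87 * 16 + 3 = 1395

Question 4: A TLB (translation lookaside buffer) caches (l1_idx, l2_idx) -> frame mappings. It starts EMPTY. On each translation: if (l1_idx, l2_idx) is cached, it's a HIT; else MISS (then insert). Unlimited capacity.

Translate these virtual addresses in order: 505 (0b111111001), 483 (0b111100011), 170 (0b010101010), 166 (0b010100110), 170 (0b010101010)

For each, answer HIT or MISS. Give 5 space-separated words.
Answer: MISS MISS MISS HIT HIT

Derivation:
vaddr=505: (3,7) not in TLB -> MISS, insert
vaddr=483: (3,6) not in TLB -> MISS, insert
vaddr=170: (1,2) not in TLB -> MISS, insert
vaddr=166: (1,2) in TLB -> HIT
vaddr=170: (1,2) in TLB -> HIT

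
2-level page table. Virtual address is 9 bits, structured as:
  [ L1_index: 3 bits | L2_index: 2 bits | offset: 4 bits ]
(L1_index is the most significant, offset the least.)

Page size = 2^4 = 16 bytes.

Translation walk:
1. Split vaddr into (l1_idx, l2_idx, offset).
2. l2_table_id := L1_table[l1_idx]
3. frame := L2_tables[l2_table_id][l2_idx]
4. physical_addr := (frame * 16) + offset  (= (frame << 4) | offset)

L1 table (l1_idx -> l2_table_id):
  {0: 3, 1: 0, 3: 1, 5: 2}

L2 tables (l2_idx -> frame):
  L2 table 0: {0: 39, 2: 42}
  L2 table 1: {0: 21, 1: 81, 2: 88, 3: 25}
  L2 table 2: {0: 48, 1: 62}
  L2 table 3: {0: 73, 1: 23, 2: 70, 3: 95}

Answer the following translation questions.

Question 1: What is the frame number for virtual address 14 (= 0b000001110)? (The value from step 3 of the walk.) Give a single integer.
vaddr = 14: l1_idx=0, l2_idx=0
L1[0] = 3; L2[3][0] = 73

Answer: 73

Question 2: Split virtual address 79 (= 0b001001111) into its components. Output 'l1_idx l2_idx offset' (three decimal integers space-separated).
vaddr = 79 = 0b001001111
  top 3 bits -> l1_idx = 1
  next 2 bits -> l2_idx = 0
  bottom 4 bits -> offset = 15

Answer: 1 0 15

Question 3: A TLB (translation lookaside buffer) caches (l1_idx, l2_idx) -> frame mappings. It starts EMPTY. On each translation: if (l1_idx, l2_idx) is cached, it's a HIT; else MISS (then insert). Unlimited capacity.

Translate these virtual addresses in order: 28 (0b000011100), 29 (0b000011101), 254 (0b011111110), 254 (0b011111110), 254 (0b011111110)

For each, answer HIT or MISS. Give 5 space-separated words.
Answer: MISS HIT MISS HIT HIT

Derivation:
vaddr=28: (0,1) not in TLB -> MISS, insert
vaddr=29: (0,1) in TLB -> HIT
vaddr=254: (3,3) not in TLB -> MISS, insert
vaddr=254: (3,3) in TLB -> HIT
vaddr=254: (3,3) in TLB -> HIT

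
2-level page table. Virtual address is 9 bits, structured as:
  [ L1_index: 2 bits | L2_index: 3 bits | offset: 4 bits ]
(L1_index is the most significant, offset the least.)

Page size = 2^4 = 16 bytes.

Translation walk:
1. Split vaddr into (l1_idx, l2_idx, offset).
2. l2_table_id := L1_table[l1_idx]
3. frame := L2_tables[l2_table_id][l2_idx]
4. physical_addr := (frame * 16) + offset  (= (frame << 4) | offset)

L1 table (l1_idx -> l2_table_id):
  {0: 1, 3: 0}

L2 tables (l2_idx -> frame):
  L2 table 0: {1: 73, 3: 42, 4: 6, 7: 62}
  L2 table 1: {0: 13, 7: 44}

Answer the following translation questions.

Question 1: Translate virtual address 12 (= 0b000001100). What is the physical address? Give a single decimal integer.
Answer: 220

Derivation:
vaddr = 12 = 0b000001100
Split: l1_idx=0, l2_idx=0, offset=12
L1[0] = 1
L2[1][0] = 13
paddr = 13 * 16 + 12 = 220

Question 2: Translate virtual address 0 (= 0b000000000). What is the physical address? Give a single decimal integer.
Answer: 208

Derivation:
vaddr = 0 = 0b000000000
Split: l1_idx=0, l2_idx=0, offset=0
L1[0] = 1
L2[1][0] = 13
paddr = 13 * 16 + 0 = 208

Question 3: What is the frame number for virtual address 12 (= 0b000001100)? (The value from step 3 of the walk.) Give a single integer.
vaddr = 12: l1_idx=0, l2_idx=0
L1[0] = 1; L2[1][0] = 13

Answer: 13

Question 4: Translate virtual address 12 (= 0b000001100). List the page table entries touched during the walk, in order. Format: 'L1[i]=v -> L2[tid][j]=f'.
vaddr = 12 = 0b000001100
Split: l1_idx=0, l2_idx=0, offset=12

Answer: L1[0]=1 -> L2[1][0]=13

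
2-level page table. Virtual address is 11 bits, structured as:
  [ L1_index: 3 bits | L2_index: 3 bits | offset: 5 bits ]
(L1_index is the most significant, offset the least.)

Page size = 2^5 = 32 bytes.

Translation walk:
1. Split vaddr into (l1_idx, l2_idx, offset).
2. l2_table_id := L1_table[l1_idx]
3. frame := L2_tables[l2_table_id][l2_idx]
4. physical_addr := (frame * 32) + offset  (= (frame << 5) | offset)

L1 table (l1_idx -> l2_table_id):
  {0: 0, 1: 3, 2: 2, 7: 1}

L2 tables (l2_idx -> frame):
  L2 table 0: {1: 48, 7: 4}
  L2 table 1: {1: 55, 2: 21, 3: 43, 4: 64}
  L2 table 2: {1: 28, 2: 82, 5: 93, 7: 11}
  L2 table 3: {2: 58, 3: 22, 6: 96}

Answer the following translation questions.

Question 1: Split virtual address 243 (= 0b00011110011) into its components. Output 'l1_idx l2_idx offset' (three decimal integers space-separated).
vaddr = 243 = 0b00011110011
  top 3 bits -> l1_idx = 0
  next 3 bits -> l2_idx = 7
  bottom 5 bits -> offset = 19

Answer: 0 7 19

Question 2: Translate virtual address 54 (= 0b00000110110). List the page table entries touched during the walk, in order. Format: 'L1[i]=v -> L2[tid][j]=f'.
Answer: L1[0]=0 -> L2[0][1]=48

Derivation:
vaddr = 54 = 0b00000110110
Split: l1_idx=0, l2_idx=1, offset=22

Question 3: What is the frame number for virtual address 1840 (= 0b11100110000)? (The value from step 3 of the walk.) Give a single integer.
vaddr = 1840: l1_idx=7, l2_idx=1
L1[7] = 1; L2[1][1] = 55

Answer: 55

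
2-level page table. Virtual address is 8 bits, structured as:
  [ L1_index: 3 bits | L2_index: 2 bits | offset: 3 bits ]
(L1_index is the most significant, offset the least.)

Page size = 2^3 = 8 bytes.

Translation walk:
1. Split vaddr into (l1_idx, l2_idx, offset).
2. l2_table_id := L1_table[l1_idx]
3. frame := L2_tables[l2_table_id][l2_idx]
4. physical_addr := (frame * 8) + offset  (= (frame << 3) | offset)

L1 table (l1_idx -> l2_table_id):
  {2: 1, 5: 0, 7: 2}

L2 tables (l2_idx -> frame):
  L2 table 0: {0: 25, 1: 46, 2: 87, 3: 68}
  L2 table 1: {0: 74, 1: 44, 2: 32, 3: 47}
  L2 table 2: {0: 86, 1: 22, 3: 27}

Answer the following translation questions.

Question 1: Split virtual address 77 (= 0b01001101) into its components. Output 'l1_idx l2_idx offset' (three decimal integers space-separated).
Answer: 2 1 5

Derivation:
vaddr = 77 = 0b01001101
  top 3 bits -> l1_idx = 2
  next 2 bits -> l2_idx = 1
  bottom 3 bits -> offset = 5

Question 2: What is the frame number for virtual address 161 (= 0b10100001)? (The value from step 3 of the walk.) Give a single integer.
Answer: 25

Derivation:
vaddr = 161: l1_idx=5, l2_idx=0
L1[5] = 0; L2[0][0] = 25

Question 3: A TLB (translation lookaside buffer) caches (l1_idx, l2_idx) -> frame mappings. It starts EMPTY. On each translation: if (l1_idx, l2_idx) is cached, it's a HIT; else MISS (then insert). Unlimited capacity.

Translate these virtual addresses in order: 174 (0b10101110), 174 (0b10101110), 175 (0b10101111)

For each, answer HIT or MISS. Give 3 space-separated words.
Answer: MISS HIT HIT

Derivation:
vaddr=174: (5,1) not in TLB -> MISS, insert
vaddr=174: (5,1) in TLB -> HIT
vaddr=175: (5,1) in TLB -> HIT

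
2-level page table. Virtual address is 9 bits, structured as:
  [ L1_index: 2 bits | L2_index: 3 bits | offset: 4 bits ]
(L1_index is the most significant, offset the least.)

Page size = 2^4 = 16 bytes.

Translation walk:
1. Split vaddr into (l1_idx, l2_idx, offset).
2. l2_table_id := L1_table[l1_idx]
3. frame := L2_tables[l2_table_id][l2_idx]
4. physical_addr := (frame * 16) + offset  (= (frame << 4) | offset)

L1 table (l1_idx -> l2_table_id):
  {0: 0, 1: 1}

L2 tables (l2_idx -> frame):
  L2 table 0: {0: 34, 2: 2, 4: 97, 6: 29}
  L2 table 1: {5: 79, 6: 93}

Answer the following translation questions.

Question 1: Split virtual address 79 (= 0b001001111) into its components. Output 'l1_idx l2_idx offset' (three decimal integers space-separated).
vaddr = 79 = 0b001001111
  top 2 bits -> l1_idx = 0
  next 3 bits -> l2_idx = 4
  bottom 4 bits -> offset = 15

Answer: 0 4 15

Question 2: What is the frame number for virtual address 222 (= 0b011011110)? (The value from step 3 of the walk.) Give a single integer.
vaddr = 222: l1_idx=1, l2_idx=5
L1[1] = 1; L2[1][5] = 79

Answer: 79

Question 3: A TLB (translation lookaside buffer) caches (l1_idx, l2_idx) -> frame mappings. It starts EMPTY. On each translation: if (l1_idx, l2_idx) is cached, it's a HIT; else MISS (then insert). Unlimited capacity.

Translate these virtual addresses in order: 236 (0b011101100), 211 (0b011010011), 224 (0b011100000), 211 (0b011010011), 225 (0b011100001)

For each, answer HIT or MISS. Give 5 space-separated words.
Answer: MISS MISS HIT HIT HIT

Derivation:
vaddr=236: (1,6) not in TLB -> MISS, insert
vaddr=211: (1,5) not in TLB -> MISS, insert
vaddr=224: (1,6) in TLB -> HIT
vaddr=211: (1,5) in TLB -> HIT
vaddr=225: (1,6) in TLB -> HIT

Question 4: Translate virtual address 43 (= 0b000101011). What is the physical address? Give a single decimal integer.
Answer: 43

Derivation:
vaddr = 43 = 0b000101011
Split: l1_idx=0, l2_idx=2, offset=11
L1[0] = 0
L2[0][2] = 2
paddr = 2 * 16 + 11 = 43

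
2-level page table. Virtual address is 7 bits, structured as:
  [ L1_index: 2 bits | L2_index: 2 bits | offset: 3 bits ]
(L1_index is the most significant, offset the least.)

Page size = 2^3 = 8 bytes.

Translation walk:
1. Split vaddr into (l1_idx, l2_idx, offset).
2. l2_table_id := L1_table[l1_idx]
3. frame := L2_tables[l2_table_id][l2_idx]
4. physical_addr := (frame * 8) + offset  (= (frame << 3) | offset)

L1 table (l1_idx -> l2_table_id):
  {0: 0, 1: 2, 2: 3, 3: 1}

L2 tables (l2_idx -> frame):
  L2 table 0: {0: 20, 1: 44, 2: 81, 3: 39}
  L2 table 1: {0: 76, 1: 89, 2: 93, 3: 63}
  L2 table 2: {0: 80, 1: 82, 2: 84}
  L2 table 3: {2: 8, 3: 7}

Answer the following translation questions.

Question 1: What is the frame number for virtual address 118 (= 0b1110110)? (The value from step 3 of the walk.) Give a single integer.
Answer: 93

Derivation:
vaddr = 118: l1_idx=3, l2_idx=2
L1[3] = 1; L2[1][2] = 93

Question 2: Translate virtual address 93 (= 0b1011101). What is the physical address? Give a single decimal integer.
vaddr = 93 = 0b1011101
Split: l1_idx=2, l2_idx=3, offset=5
L1[2] = 3
L2[3][3] = 7
paddr = 7 * 8 + 5 = 61

Answer: 61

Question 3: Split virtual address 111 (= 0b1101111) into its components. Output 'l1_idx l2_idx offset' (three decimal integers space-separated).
vaddr = 111 = 0b1101111
  top 2 bits -> l1_idx = 3
  next 2 bits -> l2_idx = 1
  bottom 3 bits -> offset = 7

Answer: 3 1 7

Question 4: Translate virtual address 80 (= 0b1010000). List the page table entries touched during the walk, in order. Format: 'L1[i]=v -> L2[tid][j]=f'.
vaddr = 80 = 0b1010000
Split: l1_idx=2, l2_idx=2, offset=0

Answer: L1[2]=3 -> L2[3][2]=8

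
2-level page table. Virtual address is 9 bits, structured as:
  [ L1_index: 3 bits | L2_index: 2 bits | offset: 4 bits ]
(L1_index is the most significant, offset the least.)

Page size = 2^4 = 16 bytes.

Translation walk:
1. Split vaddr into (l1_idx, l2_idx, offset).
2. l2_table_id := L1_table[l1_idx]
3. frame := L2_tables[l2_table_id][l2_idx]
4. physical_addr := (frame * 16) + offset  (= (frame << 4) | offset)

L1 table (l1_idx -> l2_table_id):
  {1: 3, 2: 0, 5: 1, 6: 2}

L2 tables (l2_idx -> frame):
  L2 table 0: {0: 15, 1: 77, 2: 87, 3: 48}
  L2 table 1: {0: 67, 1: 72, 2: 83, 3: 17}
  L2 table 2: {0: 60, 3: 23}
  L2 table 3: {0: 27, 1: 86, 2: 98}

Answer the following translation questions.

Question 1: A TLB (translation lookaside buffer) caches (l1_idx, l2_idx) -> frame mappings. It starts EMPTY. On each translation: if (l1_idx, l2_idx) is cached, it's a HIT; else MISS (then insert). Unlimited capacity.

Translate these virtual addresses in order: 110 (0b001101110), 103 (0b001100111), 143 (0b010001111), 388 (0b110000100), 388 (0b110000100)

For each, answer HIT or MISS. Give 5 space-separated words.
Answer: MISS HIT MISS MISS HIT

Derivation:
vaddr=110: (1,2) not in TLB -> MISS, insert
vaddr=103: (1,2) in TLB -> HIT
vaddr=143: (2,0) not in TLB -> MISS, insert
vaddr=388: (6,0) not in TLB -> MISS, insert
vaddr=388: (6,0) in TLB -> HIT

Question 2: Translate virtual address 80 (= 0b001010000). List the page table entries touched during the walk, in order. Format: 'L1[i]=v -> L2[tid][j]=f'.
vaddr = 80 = 0b001010000
Split: l1_idx=1, l2_idx=1, offset=0

Answer: L1[1]=3 -> L2[3][1]=86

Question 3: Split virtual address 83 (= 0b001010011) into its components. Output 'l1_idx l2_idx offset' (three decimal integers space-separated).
vaddr = 83 = 0b001010011
  top 3 bits -> l1_idx = 1
  next 2 bits -> l2_idx = 1
  bottom 4 bits -> offset = 3

Answer: 1 1 3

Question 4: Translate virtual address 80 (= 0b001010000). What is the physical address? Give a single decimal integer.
Answer: 1376

Derivation:
vaddr = 80 = 0b001010000
Split: l1_idx=1, l2_idx=1, offset=0
L1[1] = 3
L2[3][1] = 86
paddr = 86 * 16 + 0 = 1376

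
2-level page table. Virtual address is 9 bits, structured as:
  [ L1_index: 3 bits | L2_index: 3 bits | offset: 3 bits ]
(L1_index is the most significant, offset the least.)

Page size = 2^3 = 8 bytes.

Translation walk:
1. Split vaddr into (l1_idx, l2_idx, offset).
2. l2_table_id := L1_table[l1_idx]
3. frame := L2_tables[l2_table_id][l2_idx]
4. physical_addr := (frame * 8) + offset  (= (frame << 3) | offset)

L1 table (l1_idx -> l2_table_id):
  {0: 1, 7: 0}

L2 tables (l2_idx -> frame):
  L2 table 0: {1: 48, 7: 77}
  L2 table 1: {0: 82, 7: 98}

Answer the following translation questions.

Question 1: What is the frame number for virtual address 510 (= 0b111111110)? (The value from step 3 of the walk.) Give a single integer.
vaddr = 510: l1_idx=7, l2_idx=7
L1[7] = 0; L2[0][7] = 77

Answer: 77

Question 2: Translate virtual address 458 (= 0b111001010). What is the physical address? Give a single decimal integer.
Answer: 386

Derivation:
vaddr = 458 = 0b111001010
Split: l1_idx=7, l2_idx=1, offset=2
L1[7] = 0
L2[0][1] = 48
paddr = 48 * 8 + 2 = 386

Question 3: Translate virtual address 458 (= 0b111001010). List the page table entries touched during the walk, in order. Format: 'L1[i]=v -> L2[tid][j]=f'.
vaddr = 458 = 0b111001010
Split: l1_idx=7, l2_idx=1, offset=2

Answer: L1[7]=0 -> L2[0][1]=48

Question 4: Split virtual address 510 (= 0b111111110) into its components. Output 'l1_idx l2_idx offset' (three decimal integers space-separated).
Answer: 7 7 6

Derivation:
vaddr = 510 = 0b111111110
  top 3 bits -> l1_idx = 7
  next 3 bits -> l2_idx = 7
  bottom 3 bits -> offset = 6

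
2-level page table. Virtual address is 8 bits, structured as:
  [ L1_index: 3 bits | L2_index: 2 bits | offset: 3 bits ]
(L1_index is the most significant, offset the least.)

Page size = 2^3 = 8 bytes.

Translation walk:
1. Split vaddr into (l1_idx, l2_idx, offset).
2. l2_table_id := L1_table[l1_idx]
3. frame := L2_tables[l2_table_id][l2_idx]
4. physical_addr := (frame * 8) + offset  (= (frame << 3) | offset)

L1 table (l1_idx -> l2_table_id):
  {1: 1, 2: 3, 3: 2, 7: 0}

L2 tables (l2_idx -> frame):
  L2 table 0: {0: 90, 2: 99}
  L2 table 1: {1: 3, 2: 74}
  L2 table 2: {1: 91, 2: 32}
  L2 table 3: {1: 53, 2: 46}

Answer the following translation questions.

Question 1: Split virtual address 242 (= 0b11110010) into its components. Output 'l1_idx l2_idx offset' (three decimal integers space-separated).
Answer: 7 2 2

Derivation:
vaddr = 242 = 0b11110010
  top 3 bits -> l1_idx = 7
  next 2 bits -> l2_idx = 2
  bottom 3 bits -> offset = 2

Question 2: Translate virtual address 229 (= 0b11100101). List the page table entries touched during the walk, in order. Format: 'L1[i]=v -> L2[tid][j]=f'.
Answer: L1[7]=0 -> L2[0][0]=90

Derivation:
vaddr = 229 = 0b11100101
Split: l1_idx=7, l2_idx=0, offset=5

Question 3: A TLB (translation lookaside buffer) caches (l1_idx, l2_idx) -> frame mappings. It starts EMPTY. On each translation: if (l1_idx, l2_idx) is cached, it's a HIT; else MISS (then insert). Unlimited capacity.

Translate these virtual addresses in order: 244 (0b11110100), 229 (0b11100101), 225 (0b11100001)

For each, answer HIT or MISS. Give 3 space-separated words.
vaddr=244: (7,2) not in TLB -> MISS, insert
vaddr=229: (7,0) not in TLB -> MISS, insert
vaddr=225: (7,0) in TLB -> HIT

Answer: MISS MISS HIT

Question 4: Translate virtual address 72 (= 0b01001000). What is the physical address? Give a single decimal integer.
vaddr = 72 = 0b01001000
Split: l1_idx=2, l2_idx=1, offset=0
L1[2] = 3
L2[3][1] = 53
paddr = 53 * 8 + 0 = 424

Answer: 424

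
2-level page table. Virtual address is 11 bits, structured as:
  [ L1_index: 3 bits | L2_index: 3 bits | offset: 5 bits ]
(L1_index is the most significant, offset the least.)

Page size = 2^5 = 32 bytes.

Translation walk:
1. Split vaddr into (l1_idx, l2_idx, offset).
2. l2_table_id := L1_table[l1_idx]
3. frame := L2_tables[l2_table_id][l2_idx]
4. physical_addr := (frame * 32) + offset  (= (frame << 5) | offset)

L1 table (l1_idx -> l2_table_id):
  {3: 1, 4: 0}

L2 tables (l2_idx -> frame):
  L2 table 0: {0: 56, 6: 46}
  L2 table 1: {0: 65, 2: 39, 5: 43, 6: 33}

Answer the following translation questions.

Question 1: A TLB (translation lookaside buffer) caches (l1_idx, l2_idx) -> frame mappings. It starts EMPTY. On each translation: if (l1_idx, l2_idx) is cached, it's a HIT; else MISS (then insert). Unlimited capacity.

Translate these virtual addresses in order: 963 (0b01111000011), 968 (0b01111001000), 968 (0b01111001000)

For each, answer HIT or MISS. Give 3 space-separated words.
Answer: MISS HIT HIT

Derivation:
vaddr=963: (3,6) not in TLB -> MISS, insert
vaddr=968: (3,6) in TLB -> HIT
vaddr=968: (3,6) in TLB -> HIT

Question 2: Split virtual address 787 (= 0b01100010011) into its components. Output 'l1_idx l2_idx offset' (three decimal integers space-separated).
vaddr = 787 = 0b01100010011
  top 3 bits -> l1_idx = 3
  next 3 bits -> l2_idx = 0
  bottom 5 bits -> offset = 19

Answer: 3 0 19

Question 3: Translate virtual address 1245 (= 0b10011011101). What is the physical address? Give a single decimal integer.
vaddr = 1245 = 0b10011011101
Split: l1_idx=4, l2_idx=6, offset=29
L1[4] = 0
L2[0][6] = 46
paddr = 46 * 32 + 29 = 1501

Answer: 1501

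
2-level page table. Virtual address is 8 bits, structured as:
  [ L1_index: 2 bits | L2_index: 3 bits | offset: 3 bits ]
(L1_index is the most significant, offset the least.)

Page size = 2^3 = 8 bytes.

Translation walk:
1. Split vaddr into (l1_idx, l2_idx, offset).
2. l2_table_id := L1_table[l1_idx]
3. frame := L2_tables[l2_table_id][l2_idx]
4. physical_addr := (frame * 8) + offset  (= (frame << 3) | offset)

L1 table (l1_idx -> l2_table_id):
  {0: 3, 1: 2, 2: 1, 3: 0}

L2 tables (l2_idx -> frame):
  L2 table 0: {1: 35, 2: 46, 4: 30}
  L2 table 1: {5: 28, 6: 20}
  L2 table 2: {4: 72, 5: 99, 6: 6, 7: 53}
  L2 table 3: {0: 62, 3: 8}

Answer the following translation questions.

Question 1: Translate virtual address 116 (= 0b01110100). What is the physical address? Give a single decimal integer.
Answer: 52

Derivation:
vaddr = 116 = 0b01110100
Split: l1_idx=1, l2_idx=6, offset=4
L1[1] = 2
L2[2][6] = 6
paddr = 6 * 8 + 4 = 52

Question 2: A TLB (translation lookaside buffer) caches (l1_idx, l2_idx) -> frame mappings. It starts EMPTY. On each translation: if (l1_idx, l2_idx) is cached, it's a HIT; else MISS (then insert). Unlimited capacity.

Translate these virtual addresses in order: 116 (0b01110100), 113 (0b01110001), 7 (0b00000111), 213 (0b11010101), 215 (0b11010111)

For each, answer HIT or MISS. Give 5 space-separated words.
vaddr=116: (1,6) not in TLB -> MISS, insert
vaddr=113: (1,6) in TLB -> HIT
vaddr=7: (0,0) not in TLB -> MISS, insert
vaddr=213: (3,2) not in TLB -> MISS, insert
vaddr=215: (3,2) in TLB -> HIT

Answer: MISS HIT MISS MISS HIT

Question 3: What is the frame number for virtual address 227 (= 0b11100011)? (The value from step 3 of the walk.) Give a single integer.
vaddr = 227: l1_idx=3, l2_idx=4
L1[3] = 0; L2[0][4] = 30

Answer: 30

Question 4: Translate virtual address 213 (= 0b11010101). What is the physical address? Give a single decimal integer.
vaddr = 213 = 0b11010101
Split: l1_idx=3, l2_idx=2, offset=5
L1[3] = 0
L2[0][2] = 46
paddr = 46 * 8 + 5 = 373

Answer: 373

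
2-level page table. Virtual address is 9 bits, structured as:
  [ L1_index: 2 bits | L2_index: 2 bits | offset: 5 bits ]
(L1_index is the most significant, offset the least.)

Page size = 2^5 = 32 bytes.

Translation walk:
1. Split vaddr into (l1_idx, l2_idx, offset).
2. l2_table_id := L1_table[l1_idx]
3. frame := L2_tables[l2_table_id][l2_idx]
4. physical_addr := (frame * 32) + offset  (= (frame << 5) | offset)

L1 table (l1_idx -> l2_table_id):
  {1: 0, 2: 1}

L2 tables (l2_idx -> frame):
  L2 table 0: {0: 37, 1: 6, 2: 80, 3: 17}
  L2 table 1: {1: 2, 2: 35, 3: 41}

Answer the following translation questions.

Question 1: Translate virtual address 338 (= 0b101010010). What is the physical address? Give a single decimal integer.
vaddr = 338 = 0b101010010
Split: l1_idx=2, l2_idx=2, offset=18
L1[2] = 1
L2[1][2] = 35
paddr = 35 * 32 + 18 = 1138

Answer: 1138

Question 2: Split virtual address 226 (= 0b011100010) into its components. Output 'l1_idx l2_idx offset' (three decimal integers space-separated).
Answer: 1 3 2

Derivation:
vaddr = 226 = 0b011100010
  top 2 bits -> l1_idx = 1
  next 2 bits -> l2_idx = 3
  bottom 5 bits -> offset = 2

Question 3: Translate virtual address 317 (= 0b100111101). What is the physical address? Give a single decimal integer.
vaddr = 317 = 0b100111101
Split: l1_idx=2, l2_idx=1, offset=29
L1[2] = 1
L2[1][1] = 2
paddr = 2 * 32 + 29 = 93

Answer: 93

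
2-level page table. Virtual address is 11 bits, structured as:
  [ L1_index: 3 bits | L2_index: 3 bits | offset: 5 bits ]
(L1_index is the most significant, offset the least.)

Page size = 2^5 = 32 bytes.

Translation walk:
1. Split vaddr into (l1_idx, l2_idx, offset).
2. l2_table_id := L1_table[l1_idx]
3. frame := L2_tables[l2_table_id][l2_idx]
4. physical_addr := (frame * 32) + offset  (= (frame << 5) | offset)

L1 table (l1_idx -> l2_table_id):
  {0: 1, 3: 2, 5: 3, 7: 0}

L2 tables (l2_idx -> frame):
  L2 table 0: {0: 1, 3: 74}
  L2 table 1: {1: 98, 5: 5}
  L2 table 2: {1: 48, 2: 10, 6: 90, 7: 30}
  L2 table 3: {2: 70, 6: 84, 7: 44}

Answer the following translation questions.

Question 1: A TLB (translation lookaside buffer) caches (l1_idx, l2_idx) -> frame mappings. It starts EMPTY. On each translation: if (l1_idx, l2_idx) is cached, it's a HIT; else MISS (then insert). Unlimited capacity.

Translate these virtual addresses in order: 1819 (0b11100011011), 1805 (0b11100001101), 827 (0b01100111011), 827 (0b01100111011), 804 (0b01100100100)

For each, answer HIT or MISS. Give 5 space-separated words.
Answer: MISS HIT MISS HIT HIT

Derivation:
vaddr=1819: (7,0) not in TLB -> MISS, insert
vaddr=1805: (7,0) in TLB -> HIT
vaddr=827: (3,1) not in TLB -> MISS, insert
vaddr=827: (3,1) in TLB -> HIT
vaddr=804: (3,1) in TLB -> HIT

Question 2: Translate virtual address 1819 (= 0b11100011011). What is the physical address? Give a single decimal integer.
vaddr = 1819 = 0b11100011011
Split: l1_idx=7, l2_idx=0, offset=27
L1[7] = 0
L2[0][0] = 1
paddr = 1 * 32 + 27 = 59

Answer: 59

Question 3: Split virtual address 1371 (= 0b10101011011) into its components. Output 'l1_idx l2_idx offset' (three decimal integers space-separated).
Answer: 5 2 27

Derivation:
vaddr = 1371 = 0b10101011011
  top 3 bits -> l1_idx = 5
  next 3 bits -> l2_idx = 2
  bottom 5 bits -> offset = 27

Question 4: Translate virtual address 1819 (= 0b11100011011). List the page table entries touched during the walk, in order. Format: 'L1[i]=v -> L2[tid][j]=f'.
vaddr = 1819 = 0b11100011011
Split: l1_idx=7, l2_idx=0, offset=27

Answer: L1[7]=0 -> L2[0][0]=1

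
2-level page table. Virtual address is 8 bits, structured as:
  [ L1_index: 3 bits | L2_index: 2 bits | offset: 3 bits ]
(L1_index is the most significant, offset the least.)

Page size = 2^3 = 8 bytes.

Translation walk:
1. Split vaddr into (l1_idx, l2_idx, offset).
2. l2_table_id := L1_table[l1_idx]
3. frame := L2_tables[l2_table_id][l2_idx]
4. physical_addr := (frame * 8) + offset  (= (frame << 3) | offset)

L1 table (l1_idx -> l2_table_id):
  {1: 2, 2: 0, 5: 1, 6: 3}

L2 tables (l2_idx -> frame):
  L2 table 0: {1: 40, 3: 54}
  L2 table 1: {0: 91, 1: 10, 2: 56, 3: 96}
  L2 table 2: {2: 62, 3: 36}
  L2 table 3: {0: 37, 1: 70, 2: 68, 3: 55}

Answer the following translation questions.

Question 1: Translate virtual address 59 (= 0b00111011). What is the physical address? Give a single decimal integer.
vaddr = 59 = 0b00111011
Split: l1_idx=1, l2_idx=3, offset=3
L1[1] = 2
L2[2][3] = 36
paddr = 36 * 8 + 3 = 291

Answer: 291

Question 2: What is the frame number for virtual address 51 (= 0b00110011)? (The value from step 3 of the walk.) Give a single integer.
vaddr = 51: l1_idx=1, l2_idx=2
L1[1] = 2; L2[2][2] = 62

Answer: 62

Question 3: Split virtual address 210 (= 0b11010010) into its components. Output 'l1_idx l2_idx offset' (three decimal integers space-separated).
Answer: 6 2 2

Derivation:
vaddr = 210 = 0b11010010
  top 3 bits -> l1_idx = 6
  next 2 bits -> l2_idx = 2
  bottom 3 bits -> offset = 2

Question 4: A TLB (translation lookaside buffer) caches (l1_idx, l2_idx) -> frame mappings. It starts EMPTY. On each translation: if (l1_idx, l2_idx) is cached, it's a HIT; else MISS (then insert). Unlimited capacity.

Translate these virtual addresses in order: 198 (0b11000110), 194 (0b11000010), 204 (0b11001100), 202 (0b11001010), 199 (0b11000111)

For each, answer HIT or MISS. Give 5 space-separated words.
vaddr=198: (6,0) not in TLB -> MISS, insert
vaddr=194: (6,0) in TLB -> HIT
vaddr=204: (6,1) not in TLB -> MISS, insert
vaddr=202: (6,1) in TLB -> HIT
vaddr=199: (6,0) in TLB -> HIT

Answer: MISS HIT MISS HIT HIT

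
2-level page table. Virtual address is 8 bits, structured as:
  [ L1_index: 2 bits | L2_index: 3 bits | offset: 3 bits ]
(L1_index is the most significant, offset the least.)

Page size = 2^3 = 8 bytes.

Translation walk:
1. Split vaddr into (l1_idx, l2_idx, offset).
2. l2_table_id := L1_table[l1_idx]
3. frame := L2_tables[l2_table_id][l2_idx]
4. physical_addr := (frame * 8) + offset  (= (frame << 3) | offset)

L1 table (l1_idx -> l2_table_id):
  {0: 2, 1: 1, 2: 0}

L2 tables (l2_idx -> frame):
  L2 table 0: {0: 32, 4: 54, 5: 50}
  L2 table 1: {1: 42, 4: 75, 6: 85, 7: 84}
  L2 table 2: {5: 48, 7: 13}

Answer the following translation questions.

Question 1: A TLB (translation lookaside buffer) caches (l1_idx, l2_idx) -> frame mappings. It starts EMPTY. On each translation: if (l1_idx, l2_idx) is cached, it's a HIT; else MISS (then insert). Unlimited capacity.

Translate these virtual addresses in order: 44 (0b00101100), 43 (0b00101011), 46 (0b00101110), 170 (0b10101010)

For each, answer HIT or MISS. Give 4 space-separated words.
Answer: MISS HIT HIT MISS

Derivation:
vaddr=44: (0,5) not in TLB -> MISS, insert
vaddr=43: (0,5) in TLB -> HIT
vaddr=46: (0,5) in TLB -> HIT
vaddr=170: (2,5) not in TLB -> MISS, insert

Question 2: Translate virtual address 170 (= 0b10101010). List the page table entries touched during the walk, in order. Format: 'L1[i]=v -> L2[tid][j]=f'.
vaddr = 170 = 0b10101010
Split: l1_idx=2, l2_idx=5, offset=2

Answer: L1[2]=0 -> L2[0][5]=50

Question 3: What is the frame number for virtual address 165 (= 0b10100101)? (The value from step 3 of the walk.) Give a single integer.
vaddr = 165: l1_idx=2, l2_idx=4
L1[2] = 0; L2[0][4] = 54

Answer: 54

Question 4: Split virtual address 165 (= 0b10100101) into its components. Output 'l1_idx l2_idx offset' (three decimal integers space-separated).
Answer: 2 4 5

Derivation:
vaddr = 165 = 0b10100101
  top 2 bits -> l1_idx = 2
  next 3 bits -> l2_idx = 4
  bottom 3 bits -> offset = 5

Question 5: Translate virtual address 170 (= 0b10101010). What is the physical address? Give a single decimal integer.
Answer: 402

Derivation:
vaddr = 170 = 0b10101010
Split: l1_idx=2, l2_idx=5, offset=2
L1[2] = 0
L2[0][5] = 50
paddr = 50 * 8 + 2 = 402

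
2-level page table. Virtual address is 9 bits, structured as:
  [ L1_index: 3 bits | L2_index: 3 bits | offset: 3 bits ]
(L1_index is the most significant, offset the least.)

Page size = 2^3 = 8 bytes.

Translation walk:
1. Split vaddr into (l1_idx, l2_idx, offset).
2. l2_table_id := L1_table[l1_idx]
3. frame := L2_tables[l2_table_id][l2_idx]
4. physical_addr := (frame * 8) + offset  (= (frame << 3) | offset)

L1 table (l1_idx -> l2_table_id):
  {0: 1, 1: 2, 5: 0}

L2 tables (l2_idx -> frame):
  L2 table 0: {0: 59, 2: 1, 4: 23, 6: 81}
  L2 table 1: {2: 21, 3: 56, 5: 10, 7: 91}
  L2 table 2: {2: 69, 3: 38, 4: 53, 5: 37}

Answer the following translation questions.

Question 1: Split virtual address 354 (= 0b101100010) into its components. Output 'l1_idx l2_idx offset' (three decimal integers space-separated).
vaddr = 354 = 0b101100010
  top 3 bits -> l1_idx = 5
  next 3 bits -> l2_idx = 4
  bottom 3 bits -> offset = 2

Answer: 5 4 2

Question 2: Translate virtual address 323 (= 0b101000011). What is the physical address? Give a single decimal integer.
Answer: 475

Derivation:
vaddr = 323 = 0b101000011
Split: l1_idx=5, l2_idx=0, offset=3
L1[5] = 0
L2[0][0] = 59
paddr = 59 * 8 + 3 = 475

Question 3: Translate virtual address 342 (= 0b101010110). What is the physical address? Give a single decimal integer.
Answer: 14

Derivation:
vaddr = 342 = 0b101010110
Split: l1_idx=5, l2_idx=2, offset=6
L1[5] = 0
L2[0][2] = 1
paddr = 1 * 8 + 6 = 14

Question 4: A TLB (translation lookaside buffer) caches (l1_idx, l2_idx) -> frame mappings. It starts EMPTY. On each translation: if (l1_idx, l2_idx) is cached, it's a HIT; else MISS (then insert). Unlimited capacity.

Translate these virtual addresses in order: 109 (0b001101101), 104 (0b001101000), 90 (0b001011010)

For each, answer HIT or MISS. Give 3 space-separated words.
Answer: MISS HIT MISS

Derivation:
vaddr=109: (1,5) not in TLB -> MISS, insert
vaddr=104: (1,5) in TLB -> HIT
vaddr=90: (1,3) not in TLB -> MISS, insert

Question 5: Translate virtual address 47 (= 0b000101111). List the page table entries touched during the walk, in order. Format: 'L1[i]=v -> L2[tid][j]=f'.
Answer: L1[0]=1 -> L2[1][5]=10

Derivation:
vaddr = 47 = 0b000101111
Split: l1_idx=0, l2_idx=5, offset=7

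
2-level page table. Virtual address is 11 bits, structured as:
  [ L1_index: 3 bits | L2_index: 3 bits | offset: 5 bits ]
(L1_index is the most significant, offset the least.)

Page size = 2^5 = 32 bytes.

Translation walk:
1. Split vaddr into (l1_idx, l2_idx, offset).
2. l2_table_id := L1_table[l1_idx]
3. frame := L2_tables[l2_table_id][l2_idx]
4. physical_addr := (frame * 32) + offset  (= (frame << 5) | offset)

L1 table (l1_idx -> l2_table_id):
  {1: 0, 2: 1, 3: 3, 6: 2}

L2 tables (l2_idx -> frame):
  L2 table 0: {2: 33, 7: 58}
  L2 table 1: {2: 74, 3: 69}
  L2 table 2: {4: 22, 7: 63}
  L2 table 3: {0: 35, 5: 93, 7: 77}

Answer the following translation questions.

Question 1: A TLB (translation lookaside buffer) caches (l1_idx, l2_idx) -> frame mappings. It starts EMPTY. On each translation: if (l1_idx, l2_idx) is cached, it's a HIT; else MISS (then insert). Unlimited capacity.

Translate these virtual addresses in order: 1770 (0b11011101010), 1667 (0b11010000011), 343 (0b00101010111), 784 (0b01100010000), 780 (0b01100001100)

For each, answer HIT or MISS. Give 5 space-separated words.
Answer: MISS MISS MISS MISS HIT

Derivation:
vaddr=1770: (6,7) not in TLB -> MISS, insert
vaddr=1667: (6,4) not in TLB -> MISS, insert
vaddr=343: (1,2) not in TLB -> MISS, insert
vaddr=784: (3,0) not in TLB -> MISS, insert
vaddr=780: (3,0) in TLB -> HIT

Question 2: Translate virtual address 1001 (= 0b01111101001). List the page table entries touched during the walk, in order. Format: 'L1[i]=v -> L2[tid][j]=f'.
vaddr = 1001 = 0b01111101001
Split: l1_idx=3, l2_idx=7, offset=9

Answer: L1[3]=3 -> L2[3][7]=77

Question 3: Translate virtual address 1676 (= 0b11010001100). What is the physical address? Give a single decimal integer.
vaddr = 1676 = 0b11010001100
Split: l1_idx=6, l2_idx=4, offset=12
L1[6] = 2
L2[2][4] = 22
paddr = 22 * 32 + 12 = 716

Answer: 716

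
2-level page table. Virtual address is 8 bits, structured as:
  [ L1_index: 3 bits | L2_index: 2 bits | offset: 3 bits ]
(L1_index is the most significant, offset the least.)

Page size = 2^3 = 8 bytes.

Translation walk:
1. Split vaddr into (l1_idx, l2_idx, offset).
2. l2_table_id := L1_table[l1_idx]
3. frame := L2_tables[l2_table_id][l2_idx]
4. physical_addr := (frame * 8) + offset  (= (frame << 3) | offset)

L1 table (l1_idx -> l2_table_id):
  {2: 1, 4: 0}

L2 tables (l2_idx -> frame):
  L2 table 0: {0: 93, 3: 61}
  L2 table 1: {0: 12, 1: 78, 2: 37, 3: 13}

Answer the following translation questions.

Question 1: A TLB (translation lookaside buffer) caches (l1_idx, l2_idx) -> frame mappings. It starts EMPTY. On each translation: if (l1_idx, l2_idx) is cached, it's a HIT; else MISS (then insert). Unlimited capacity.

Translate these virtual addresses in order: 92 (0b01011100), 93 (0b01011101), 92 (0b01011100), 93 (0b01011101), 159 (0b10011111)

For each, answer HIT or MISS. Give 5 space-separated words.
Answer: MISS HIT HIT HIT MISS

Derivation:
vaddr=92: (2,3) not in TLB -> MISS, insert
vaddr=93: (2,3) in TLB -> HIT
vaddr=92: (2,3) in TLB -> HIT
vaddr=93: (2,3) in TLB -> HIT
vaddr=159: (4,3) not in TLB -> MISS, insert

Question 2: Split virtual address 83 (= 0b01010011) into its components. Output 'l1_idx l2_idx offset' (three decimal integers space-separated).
vaddr = 83 = 0b01010011
  top 3 bits -> l1_idx = 2
  next 2 bits -> l2_idx = 2
  bottom 3 bits -> offset = 3

Answer: 2 2 3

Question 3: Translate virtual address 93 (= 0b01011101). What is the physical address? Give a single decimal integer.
Answer: 109

Derivation:
vaddr = 93 = 0b01011101
Split: l1_idx=2, l2_idx=3, offset=5
L1[2] = 1
L2[1][3] = 13
paddr = 13 * 8 + 5 = 109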